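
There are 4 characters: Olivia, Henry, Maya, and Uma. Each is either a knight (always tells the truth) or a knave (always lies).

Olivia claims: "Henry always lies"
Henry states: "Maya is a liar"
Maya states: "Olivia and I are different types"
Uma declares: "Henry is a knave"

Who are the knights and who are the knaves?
Olivia is a knave.
Henry is a knight.
Maya is a knave.
Uma is a knave.

Verification:
- Olivia (knave) says "Henry always lies" - this is FALSE (a lie) because Henry is a knight.
- Henry (knight) says "Maya is a liar" - this is TRUE because Maya is a knave.
- Maya (knave) says "Olivia and I are different types" - this is FALSE (a lie) because Maya is a knave and Olivia is a knave.
- Uma (knave) says "Henry is a knave" - this is FALSE (a lie) because Henry is a knight.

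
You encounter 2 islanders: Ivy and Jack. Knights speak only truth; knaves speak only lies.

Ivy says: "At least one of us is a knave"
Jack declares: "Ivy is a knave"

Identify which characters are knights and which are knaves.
Ivy is a knight.
Jack is a knave.

Verification:
- Ivy (knight) says "At least one of us is a knave" - this is TRUE because Jack is a knave.
- Jack (knave) says "Ivy is a knave" - this is FALSE (a lie) because Ivy is a knight.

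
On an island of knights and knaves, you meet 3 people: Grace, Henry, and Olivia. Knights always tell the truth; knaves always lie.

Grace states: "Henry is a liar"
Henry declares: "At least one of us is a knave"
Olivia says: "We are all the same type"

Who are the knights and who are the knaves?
Grace is a knave.
Henry is a knight.
Olivia is a knave.

Verification:
- Grace (knave) says "Henry is a liar" - this is FALSE (a lie) because Henry is a knight.
- Henry (knight) says "At least one of us is a knave" - this is TRUE because Grace and Olivia are knaves.
- Olivia (knave) says "We are all the same type" - this is FALSE (a lie) because Henry is a knight and Grace and Olivia are knaves.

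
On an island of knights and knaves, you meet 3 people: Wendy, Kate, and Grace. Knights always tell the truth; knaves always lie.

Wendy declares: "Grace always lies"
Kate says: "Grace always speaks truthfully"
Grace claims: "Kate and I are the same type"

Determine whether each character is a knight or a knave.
Wendy is a knave.
Kate is a knight.
Grace is a knight.

Verification:
- Wendy (knave) says "Grace always lies" - this is FALSE (a lie) because Grace is a knight.
- Kate (knight) says "Grace always speaks truthfully" - this is TRUE because Grace is a knight.
- Grace (knight) says "Kate and I are the same type" - this is TRUE because Grace is a knight and Kate is a knight.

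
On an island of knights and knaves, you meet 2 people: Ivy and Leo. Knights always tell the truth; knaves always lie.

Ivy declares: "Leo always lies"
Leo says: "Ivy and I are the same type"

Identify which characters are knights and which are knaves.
Ivy is a knight.
Leo is a knave.

Verification:
- Ivy (knight) says "Leo always lies" - this is TRUE because Leo is a knave.
- Leo (knave) says "Ivy and I are the same type" - this is FALSE (a lie) because Leo is a knave and Ivy is a knight.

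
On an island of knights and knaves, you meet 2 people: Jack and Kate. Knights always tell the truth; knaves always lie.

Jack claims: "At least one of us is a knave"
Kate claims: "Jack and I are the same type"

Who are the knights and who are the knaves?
Jack is a knight.
Kate is a knave.

Verification:
- Jack (knight) says "At least one of us is a knave" - this is TRUE because Kate is a knave.
- Kate (knave) says "Jack and I are the same type" - this is FALSE (a lie) because Kate is a knave and Jack is a knight.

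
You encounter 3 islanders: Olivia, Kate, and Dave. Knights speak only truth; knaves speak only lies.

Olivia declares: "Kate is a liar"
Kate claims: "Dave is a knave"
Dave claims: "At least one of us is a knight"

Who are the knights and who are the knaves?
Olivia is a knight.
Kate is a knave.
Dave is a knight.

Verification:
- Olivia (knight) says "Kate is a liar" - this is TRUE because Kate is a knave.
- Kate (knave) says "Dave is a knave" - this is FALSE (a lie) because Dave is a knight.
- Dave (knight) says "At least one of us is a knight" - this is TRUE because Olivia and Dave are knights.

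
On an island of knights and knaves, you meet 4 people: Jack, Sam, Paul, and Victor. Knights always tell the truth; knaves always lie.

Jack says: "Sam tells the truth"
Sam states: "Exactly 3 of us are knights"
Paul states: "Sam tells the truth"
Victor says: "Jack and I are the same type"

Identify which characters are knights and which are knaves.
Jack is a knight.
Sam is a knight.
Paul is a knight.
Victor is a knave.

Verification:
- Jack (knight) says "Sam tells the truth" - this is TRUE because Sam is a knight.
- Sam (knight) says "Exactly 3 of us are knights" - this is TRUE because there are 3 knights.
- Paul (knight) says "Sam tells the truth" - this is TRUE because Sam is a knight.
- Victor (knave) says "Jack and I are the same type" - this is FALSE (a lie) because Victor is a knave and Jack is a knight.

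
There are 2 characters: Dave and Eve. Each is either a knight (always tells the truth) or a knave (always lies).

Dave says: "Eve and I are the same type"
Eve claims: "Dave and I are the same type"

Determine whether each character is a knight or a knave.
Dave is a knight.
Eve is a knight.

Verification:
- Dave (knight) says "Eve and I are the same type" - this is TRUE because Dave is a knight and Eve is a knight.
- Eve (knight) says "Dave and I are the same type" - this is TRUE because Eve is a knight and Dave is a knight.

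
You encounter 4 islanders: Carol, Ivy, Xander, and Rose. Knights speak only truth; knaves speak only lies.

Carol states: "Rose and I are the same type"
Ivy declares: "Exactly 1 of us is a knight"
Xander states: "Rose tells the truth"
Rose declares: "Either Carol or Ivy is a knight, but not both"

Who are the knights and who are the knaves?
Carol is a knight.
Ivy is a knave.
Xander is a knight.
Rose is a knight.

Verification:
- Carol (knight) says "Rose and I are the same type" - this is TRUE because Carol is a knight and Rose is a knight.
- Ivy (knave) says "Exactly 1 of us is a knight" - this is FALSE (a lie) because there are 3 knights.
- Xander (knight) says "Rose tells the truth" - this is TRUE because Rose is a knight.
- Rose (knight) says "Either Carol or Ivy is a knight, but not both" - this is TRUE because Carol is a knight and Ivy is a knave.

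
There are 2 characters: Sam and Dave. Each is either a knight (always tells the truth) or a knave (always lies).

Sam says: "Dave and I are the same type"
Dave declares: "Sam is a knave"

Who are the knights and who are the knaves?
Sam is a knave.
Dave is a knight.

Verification:
- Sam (knave) says "Dave and I are the same type" - this is FALSE (a lie) because Sam is a knave and Dave is a knight.
- Dave (knight) says "Sam is a knave" - this is TRUE because Sam is a knave.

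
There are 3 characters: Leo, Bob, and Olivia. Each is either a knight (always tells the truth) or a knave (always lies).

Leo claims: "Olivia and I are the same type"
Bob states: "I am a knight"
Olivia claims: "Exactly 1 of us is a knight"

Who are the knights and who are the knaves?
Leo is a knave.
Bob is a knave.
Olivia is a knight.

Verification:
- Leo (knave) says "Olivia and I are the same type" - this is FALSE (a lie) because Leo is a knave and Olivia is a knight.
- Bob (knave) says "I am a knight" - this is FALSE (a lie) because Bob is a knave.
- Olivia (knight) says "Exactly 1 of us is a knight" - this is TRUE because there are 1 knights.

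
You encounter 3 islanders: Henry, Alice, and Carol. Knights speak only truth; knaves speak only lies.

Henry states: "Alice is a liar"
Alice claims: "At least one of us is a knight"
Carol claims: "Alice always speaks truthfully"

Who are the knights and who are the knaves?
Henry is a knave.
Alice is a knight.
Carol is a knight.

Verification:
- Henry (knave) says "Alice is a liar" - this is FALSE (a lie) because Alice is a knight.
- Alice (knight) says "At least one of us is a knight" - this is TRUE because Alice and Carol are knights.
- Carol (knight) says "Alice always speaks truthfully" - this is TRUE because Alice is a knight.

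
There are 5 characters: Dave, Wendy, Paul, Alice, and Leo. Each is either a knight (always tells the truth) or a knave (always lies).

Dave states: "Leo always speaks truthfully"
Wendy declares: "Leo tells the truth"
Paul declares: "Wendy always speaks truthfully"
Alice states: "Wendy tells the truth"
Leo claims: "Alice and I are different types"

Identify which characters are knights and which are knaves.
Dave is a knave.
Wendy is a knave.
Paul is a knave.
Alice is a knave.
Leo is a knave.

Verification:
- Dave (knave) says "Leo always speaks truthfully" - this is FALSE (a lie) because Leo is a knave.
- Wendy (knave) says "Leo tells the truth" - this is FALSE (a lie) because Leo is a knave.
- Paul (knave) says "Wendy always speaks truthfully" - this is FALSE (a lie) because Wendy is a knave.
- Alice (knave) says "Wendy tells the truth" - this is FALSE (a lie) because Wendy is a knave.
- Leo (knave) says "Alice and I are different types" - this is FALSE (a lie) because Leo is a knave and Alice is a knave.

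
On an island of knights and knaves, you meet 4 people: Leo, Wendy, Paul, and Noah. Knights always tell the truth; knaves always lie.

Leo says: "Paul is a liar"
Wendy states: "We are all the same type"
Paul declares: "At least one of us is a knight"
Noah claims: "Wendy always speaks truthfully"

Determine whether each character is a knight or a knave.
Leo is a knave.
Wendy is a knave.
Paul is a knight.
Noah is a knave.

Verification:
- Leo (knave) says "Paul is a liar" - this is FALSE (a lie) because Paul is a knight.
- Wendy (knave) says "We are all the same type" - this is FALSE (a lie) because Paul is a knight and Leo, Wendy, and Noah are knaves.
- Paul (knight) says "At least one of us is a knight" - this is TRUE because Paul is a knight.
- Noah (knave) says "Wendy always speaks truthfully" - this is FALSE (a lie) because Wendy is a knave.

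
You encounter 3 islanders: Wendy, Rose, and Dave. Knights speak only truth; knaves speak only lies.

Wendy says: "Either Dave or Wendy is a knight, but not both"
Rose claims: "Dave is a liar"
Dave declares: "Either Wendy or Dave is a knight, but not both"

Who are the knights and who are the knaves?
Wendy is a knave.
Rose is a knight.
Dave is a knave.

Verification:
- Wendy (knave) says "Either Dave or Wendy is a knight, but not both" - this is FALSE (a lie) because Dave is a knave and Wendy is a knave.
- Rose (knight) says "Dave is a liar" - this is TRUE because Dave is a knave.
- Dave (knave) says "Either Wendy or Dave is a knight, but not both" - this is FALSE (a lie) because Wendy is a knave and Dave is a knave.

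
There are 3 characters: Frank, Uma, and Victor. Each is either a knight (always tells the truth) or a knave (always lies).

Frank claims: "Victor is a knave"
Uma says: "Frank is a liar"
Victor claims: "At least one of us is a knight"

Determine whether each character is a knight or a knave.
Frank is a knave.
Uma is a knight.
Victor is a knight.

Verification:
- Frank (knave) says "Victor is a knave" - this is FALSE (a lie) because Victor is a knight.
- Uma (knight) says "Frank is a liar" - this is TRUE because Frank is a knave.
- Victor (knight) says "At least one of us is a knight" - this is TRUE because Uma and Victor are knights.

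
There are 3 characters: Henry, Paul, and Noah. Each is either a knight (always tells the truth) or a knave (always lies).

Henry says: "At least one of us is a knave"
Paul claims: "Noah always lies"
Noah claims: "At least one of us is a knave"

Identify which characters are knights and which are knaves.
Henry is a knight.
Paul is a knave.
Noah is a knight.

Verification:
- Henry (knight) says "At least one of us is a knave" - this is TRUE because Paul is a knave.
- Paul (knave) says "Noah always lies" - this is FALSE (a lie) because Noah is a knight.
- Noah (knight) says "At least one of us is a knave" - this is TRUE because Paul is a knave.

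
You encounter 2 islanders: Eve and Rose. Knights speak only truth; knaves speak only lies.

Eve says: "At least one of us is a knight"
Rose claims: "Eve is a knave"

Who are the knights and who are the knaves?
Eve is a knight.
Rose is a knave.

Verification:
- Eve (knight) says "At least one of us is a knight" - this is TRUE because Eve is a knight.
- Rose (knave) says "Eve is a knave" - this is FALSE (a lie) because Eve is a knight.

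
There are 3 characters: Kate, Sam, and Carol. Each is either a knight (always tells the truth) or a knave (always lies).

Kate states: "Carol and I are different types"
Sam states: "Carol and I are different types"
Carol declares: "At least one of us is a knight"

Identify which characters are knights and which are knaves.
Kate is a knave.
Sam is a knave.
Carol is a knave.

Verification:
- Kate (knave) says "Carol and I are different types" - this is FALSE (a lie) because Kate is a knave and Carol is a knave.
- Sam (knave) says "Carol and I are different types" - this is FALSE (a lie) because Sam is a knave and Carol is a knave.
- Carol (knave) says "At least one of us is a knight" - this is FALSE (a lie) because no one is a knight.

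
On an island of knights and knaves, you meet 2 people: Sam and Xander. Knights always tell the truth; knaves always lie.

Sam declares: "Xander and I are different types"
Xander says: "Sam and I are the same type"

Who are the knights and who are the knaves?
Sam is a knight.
Xander is a knave.

Verification:
- Sam (knight) says "Xander and I are different types" - this is TRUE because Sam is a knight and Xander is a knave.
- Xander (knave) says "Sam and I are the same type" - this is FALSE (a lie) because Xander is a knave and Sam is a knight.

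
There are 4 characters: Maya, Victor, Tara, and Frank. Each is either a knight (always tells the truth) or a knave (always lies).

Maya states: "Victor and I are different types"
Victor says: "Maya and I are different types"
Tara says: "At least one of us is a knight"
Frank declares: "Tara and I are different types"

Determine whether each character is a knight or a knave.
Maya is a knave.
Victor is a knave.
Tara is a knave.
Frank is a knave.

Verification:
- Maya (knave) says "Victor and I are different types" - this is FALSE (a lie) because Maya is a knave and Victor is a knave.
- Victor (knave) says "Maya and I are different types" - this is FALSE (a lie) because Victor is a knave and Maya is a knave.
- Tara (knave) says "At least one of us is a knight" - this is FALSE (a lie) because no one is a knight.
- Frank (knave) says "Tara and I are different types" - this is FALSE (a lie) because Frank is a knave and Tara is a knave.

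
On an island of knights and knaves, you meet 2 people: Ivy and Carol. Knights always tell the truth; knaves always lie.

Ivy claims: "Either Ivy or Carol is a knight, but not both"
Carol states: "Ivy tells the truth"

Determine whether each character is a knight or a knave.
Ivy is a knave.
Carol is a knave.

Verification:
- Ivy (knave) says "Either Ivy or Carol is a knight, but not both" - this is FALSE (a lie) because Ivy is a knave and Carol is a knave.
- Carol (knave) says "Ivy tells the truth" - this is FALSE (a lie) because Ivy is a knave.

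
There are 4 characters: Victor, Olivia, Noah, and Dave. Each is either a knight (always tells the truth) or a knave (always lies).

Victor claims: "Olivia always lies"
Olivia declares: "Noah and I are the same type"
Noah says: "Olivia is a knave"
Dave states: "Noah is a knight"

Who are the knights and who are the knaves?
Victor is a knight.
Olivia is a knave.
Noah is a knight.
Dave is a knight.

Verification:
- Victor (knight) says "Olivia always lies" - this is TRUE because Olivia is a knave.
- Olivia (knave) says "Noah and I are the same type" - this is FALSE (a lie) because Olivia is a knave and Noah is a knight.
- Noah (knight) says "Olivia is a knave" - this is TRUE because Olivia is a knave.
- Dave (knight) says "Noah is a knight" - this is TRUE because Noah is a knight.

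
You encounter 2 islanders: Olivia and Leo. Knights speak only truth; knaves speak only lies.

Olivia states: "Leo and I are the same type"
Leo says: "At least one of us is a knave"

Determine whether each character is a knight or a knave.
Olivia is a knave.
Leo is a knight.

Verification:
- Olivia (knave) says "Leo and I are the same type" - this is FALSE (a lie) because Olivia is a knave and Leo is a knight.
- Leo (knight) says "At least one of us is a knave" - this is TRUE because Olivia is a knave.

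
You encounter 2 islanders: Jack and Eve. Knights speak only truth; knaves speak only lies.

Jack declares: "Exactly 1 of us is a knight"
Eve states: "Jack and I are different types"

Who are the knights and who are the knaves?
Jack is a knave.
Eve is a knave.

Verification:
- Jack (knave) says "Exactly 1 of us is a knight" - this is FALSE (a lie) because there are 0 knights.
- Eve (knave) says "Jack and I are different types" - this is FALSE (a lie) because Eve is a knave and Jack is a knave.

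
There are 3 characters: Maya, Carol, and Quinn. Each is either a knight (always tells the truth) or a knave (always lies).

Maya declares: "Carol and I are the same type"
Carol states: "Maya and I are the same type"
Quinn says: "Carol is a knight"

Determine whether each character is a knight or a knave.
Maya is a knight.
Carol is a knight.
Quinn is a knight.

Verification:
- Maya (knight) says "Carol and I are the same type" - this is TRUE because Maya is a knight and Carol is a knight.
- Carol (knight) says "Maya and I are the same type" - this is TRUE because Carol is a knight and Maya is a knight.
- Quinn (knight) says "Carol is a knight" - this is TRUE because Carol is a knight.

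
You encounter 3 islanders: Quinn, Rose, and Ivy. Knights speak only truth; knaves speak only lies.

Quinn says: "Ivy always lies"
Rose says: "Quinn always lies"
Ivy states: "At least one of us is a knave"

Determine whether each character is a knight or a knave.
Quinn is a knave.
Rose is a knight.
Ivy is a knight.

Verification:
- Quinn (knave) says "Ivy always lies" - this is FALSE (a lie) because Ivy is a knight.
- Rose (knight) says "Quinn always lies" - this is TRUE because Quinn is a knave.
- Ivy (knight) says "At least one of us is a knave" - this is TRUE because Quinn is a knave.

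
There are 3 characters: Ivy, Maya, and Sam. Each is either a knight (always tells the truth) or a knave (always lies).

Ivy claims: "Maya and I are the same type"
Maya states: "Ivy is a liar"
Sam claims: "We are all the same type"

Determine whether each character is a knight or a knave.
Ivy is a knave.
Maya is a knight.
Sam is a knave.

Verification:
- Ivy (knave) says "Maya and I are the same type" - this is FALSE (a lie) because Ivy is a knave and Maya is a knight.
- Maya (knight) says "Ivy is a liar" - this is TRUE because Ivy is a knave.
- Sam (knave) says "We are all the same type" - this is FALSE (a lie) because Maya is a knight and Ivy and Sam are knaves.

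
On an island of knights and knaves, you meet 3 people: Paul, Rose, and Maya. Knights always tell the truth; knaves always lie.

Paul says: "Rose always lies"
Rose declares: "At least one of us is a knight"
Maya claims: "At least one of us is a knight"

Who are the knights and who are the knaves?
Paul is a knave.
Rose is a knight.
Maya is a knight.

Verification:
- Paul (knave) says "Rose always lies" - this is FALSE (a lie) because Rose is a knight.
- Rose (knight) says "At least one of us is a knight" - this is TRUE because Rose and Maya are knights.
- Maya (knight) says "At least one of us is a knight" - this is TRUE because Rose and Maya are knights.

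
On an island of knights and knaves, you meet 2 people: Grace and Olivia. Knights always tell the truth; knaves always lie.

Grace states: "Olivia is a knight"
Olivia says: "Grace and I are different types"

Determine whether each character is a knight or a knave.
Grace is a knave.
Olivia is a knave.

Verification:
- Grace (knave) says "Olivia is a knight" - this is FALSE (a lie) because Olivia is a knave.
- Olivia (knave) says "Grace and I are different types" - this is FALSE (a lie) because Olivia is a knave and Grace is a knave.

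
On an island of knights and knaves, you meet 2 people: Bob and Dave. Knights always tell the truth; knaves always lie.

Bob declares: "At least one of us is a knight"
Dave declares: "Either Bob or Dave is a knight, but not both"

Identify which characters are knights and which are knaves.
Bob is a knave.
Dave is a knave.

Verification:
- Bob (knave) says "At least one of us is a knight" - this is FALSE (a lie) because no one is a knight.
- Dave (knave) says "Either Bob or Dave is a knight, but not both" - this is FALSE (a lie) because Bob is a knave and Dave is a knave.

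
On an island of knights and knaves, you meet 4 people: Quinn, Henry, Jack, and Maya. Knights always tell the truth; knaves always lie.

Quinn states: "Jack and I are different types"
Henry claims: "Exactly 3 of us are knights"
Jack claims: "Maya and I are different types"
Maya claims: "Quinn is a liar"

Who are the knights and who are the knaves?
Quinn is a knight.
Henry is a knave.
Jack is a knave.
Maya is a knave.

Verification:
- Quinn (knight) says "Jack and I are different types" - this is TRUE because Quinn is a knight and Jack is a knave.
- Henry (knave) says "Exactly 3 of us are knights" - this is FALSE (a lie) because there are 1 knights.
- Jack (knave) says "Maya and I are different types" - this is FALSE (a lie) because Jack is a knave and Maya is a knave.
- Maya (knave) says "Quinn is a liar" - this is FALSE (a lie) because Quinn is a knight.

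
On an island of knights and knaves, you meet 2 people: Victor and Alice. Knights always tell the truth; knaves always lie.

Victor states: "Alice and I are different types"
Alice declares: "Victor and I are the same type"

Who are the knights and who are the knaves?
Victor is a knight.
Alice is a knave.

Verification:
- Victor (knight) says "Alice and I are different types" - this is TRUE because Victor is a knight and Alice is a knave.
- Alice (knave) says "Victor and I are the same type" - this is FALSE (a lie) because Alice is a knave and Victor is a knight.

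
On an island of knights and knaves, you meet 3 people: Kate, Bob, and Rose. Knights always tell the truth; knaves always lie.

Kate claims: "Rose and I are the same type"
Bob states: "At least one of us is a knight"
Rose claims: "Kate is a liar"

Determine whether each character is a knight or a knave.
Kate is a knave.
Bob is a knight.
Rose is a knight.

Verification:
- Kate (knave) says "Rose and I are the same type" - this is FALSE (a lie) because Kate is a knave and Rose is a knight.
- Bob (knight) says "At least one of us is a knight" - this is TRUE because Bob and Rose are knights.
- Rose (knight) says "Kate is a liar" - this is TRUE because Kate is a knave.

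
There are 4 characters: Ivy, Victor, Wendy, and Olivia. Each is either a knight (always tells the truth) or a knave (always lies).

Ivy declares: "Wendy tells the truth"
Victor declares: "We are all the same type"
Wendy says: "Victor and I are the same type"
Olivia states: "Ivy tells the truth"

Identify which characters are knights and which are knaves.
Ivy is a knight.
Victor is a knight.
Wendy is a knight.
Olivia is a knight.

Verification:
- Ivy (knight) says "Wendy tells the truth" - this is TRUE because Wendy is a knight.
- Victor (knight) says "We are all the same type" - this is TRUE because Ivy, Victor, Wendy, and Olivia are knights.
- Wendy (knight) says "Victor and I are the same type" - this is TRUE because Wendy is a knight and Victor is a knight.
- Olivia (knight) says "Ivy tells the truth" - this is TRUE because Ivy is a knight.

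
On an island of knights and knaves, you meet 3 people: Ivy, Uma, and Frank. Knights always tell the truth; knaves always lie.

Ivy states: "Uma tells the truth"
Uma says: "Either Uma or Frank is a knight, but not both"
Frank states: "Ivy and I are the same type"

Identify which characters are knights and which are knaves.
Ivy is a knight.
Uma is a knight.
Frank is a knave.

Verification:
- Ivy (knight) says "Uma tells the truth" - this is TRUE because Uma is a knight.
- Uma (knight) says "Either Uma or Frank is a knight, but not both" - this is TRUE because Uma is a knight and Frank is a knave.
- Frank (knave) says "Ivy and I are the same type" - this is FALSE (a lie) because Frank is a knave and Ivy is a knight.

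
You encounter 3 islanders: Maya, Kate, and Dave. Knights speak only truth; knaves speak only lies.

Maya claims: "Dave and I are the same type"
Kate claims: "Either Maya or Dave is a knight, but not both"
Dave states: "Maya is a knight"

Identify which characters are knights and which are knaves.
Maya is a knight.
Kate is a knave.
Dave is a knight.

Verification:
- Maya (knight) says "Dave and I are the same type" - this is TRUE because Maya is a knight and Dave is a knight.
- Kate (knave) says "Either Maya or Dave is a knight, but not both" - this is FALSE (a lie) because Maya is a knight and Dave is a knight.
- Dave (knight) says "Maya is a knight" - this is TRUE because Maya is a knight.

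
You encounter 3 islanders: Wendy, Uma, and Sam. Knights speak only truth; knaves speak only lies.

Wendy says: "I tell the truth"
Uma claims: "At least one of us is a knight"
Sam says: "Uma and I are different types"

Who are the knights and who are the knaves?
Wendy is a knave.
Uma is a knave.
Sam is a knave.

Verification:
- Wendy (knave) says "I tell the truth" - this is FALSE (a lie) because Wendy is a knave.
- Uma (knave) says "At least one of us is a knight" - this is FALSE (a lie) because no one is a knight.
- Sam (knave) says "Uma and I are different types" - this is FALSE (a lie) because Sam is a knave and Uma is a knave.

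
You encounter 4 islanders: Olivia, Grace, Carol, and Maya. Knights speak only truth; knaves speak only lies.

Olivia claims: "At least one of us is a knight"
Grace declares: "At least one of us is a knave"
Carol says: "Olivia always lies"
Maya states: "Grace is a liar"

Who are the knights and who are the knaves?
Olivia is a knight.
Grace is a knight.
Carol is a knave.
Maya is a knave.

Verification:
- Olivia (knight) says "At least one of us is a knight" - this is TRUE because Olivia and Grace are knights.
- Grace (knight) says "At least one of us is a knave" - this is TRUE because Carol and Maya are knaves.
- Carol (knave) says "Olivia always lies" - this is FALSE (a lie) because Olivia is a knight.
- Maya (knave) says "Grace is a liar" - this is FALSE (a lie) because Grace is a knight.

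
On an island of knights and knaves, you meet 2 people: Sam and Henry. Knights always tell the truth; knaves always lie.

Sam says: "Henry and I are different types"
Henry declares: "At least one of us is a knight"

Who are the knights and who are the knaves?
Sam is a knave.
Henry is a knave.

Verification:
- Sam (knave) says "Henry and I are different types" - this is FALSE (a lie) because Sam is a knave and Henry is a knave.
- Henry (knave) says "At least one of us is a knight" - this is FALSE (a lie) because no one is a knight.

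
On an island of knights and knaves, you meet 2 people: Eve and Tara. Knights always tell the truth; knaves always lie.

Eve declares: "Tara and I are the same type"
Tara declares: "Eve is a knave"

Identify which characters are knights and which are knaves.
Eve is a knave.
Tara is a knight.

Verification:
- Eve (knave) says "Tara and I are the same type" - this is FALSE (a lie) because Eve is a knave and Tara is a knight.
- Tara (knight) says "Eve is a knave" - this is TRUE because Eve is a knave.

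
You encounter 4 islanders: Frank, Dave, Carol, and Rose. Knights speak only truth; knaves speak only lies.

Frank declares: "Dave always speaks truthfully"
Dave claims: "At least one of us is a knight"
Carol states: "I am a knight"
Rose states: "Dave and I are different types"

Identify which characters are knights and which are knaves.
Frank is a knave.
Dave is a knave.
Carol is a knave.
Rose is a knave.

Verification:
- Frank (knave) says "Dave always speaks truthfully" - this is FALSE (a lie) because Dave is a knave.
- Dave (knave) says "At least one of us is a knight" - this is FALSE (a lie) because no one is a knight.
- Carol (knave) says "I am a knight" - this is FALSE (a lie) because Carol is a knave.
- Rose (knave) says "Dave and I are different types" - this is FALSE (a lie) because Rose is a knave and Dave is a knave.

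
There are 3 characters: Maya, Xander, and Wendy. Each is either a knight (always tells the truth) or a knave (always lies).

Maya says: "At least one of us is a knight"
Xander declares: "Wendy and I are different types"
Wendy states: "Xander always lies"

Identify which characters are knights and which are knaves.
Maya is a knight.
Xander is a knight.
Wendy is a knave.

Verification:
- Maya (knight) says "At least one of us is a knight" - this is TRUE because Maya and Xander are knights.
- Xander (knight) says "Wendy and I are different types" - this is TRUE because Xander is a knight and Wendy is a knave.
- Wendy (knave) says "Xander always lies" - this is FALSE (a lie) because Xander is a knight.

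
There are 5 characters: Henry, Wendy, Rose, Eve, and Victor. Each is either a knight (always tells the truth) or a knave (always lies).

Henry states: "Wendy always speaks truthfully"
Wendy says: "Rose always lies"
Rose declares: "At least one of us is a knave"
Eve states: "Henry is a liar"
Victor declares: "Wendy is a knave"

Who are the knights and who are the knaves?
Henry is a knave.
Wendy is a knave.
Rose is a knight.
Eve is a knight.
Victor is a knight.

Verification:
- Henry (knave) says "Wendy always speaks truthfully" - this is FALSE (a lie) because Wendy is a knave.
- Wendy (knave) says "Rose always lies" - this is FALSE (a lie) because Rose is a knight.
- Rose (knight) says "At least one of us is a knave" - this is TRUE because Henry and Wendy are knaves.
- Eve (knight) says "Henry is a liar" - this is TRUE because Henry is a knave.
- Victor (knight) says "Wendy is a knave" - this is TRUE because Wendy is a knave.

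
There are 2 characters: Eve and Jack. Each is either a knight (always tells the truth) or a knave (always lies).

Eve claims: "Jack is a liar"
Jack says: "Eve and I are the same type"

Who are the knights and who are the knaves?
Eve is a knight.
Jack is a knave.

Verification:
- Eve (knight) says "Jack is a liar" - this is TRUE because Jack is a knave.
- Jack (knave) says "Eve and I are the same type" - this is FALSE (a lie) because Jack is a knave and Eve is a knight.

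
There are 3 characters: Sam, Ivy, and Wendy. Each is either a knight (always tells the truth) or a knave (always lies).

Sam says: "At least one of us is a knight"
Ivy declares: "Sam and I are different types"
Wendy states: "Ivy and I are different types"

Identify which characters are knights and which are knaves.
Sam is a knave.
Ivy is a knave.
Wendy is a knave.

Verification:
- Sam (knave) says "At least one of us is a knight" - this is FALSE (a lie) because no one is a knight.
- Ivy (knave) says "Sam and I are different types" - this is FALSE (a lie) because Ivy is a knave and Sam is a knave.
- Wendy (knave) says "Ivy and I are different types" - this is FALSE (a lie) because Wendy is a knave and Ivy is a knave.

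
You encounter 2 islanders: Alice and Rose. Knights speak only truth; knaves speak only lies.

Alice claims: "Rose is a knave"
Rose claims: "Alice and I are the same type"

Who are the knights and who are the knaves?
Alice is a knight.
Rose is a knave.

Verification:
- Alice (knight) says "Rose is a knave" - this is TRUE because Rose is a knave.
- Rose (knave) says "Alice and I are the same type" - this is FALSE (a lie) because Rose is a knave and Alice is a knight.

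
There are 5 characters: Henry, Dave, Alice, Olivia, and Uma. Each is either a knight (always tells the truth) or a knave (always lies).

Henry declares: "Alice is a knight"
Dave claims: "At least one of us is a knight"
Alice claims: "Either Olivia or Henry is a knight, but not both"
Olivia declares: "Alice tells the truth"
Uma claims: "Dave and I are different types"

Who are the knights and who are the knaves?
Henry is a knave.
Dave is a knave.
Alice is a knave.
Olivia is a knave.
Uma is a knave.

Verification:
- Henry (knave) says "Alice is a knight" - this is FALSE (a lie) because Alice is a knave.
- Dave (knave) says "At least one of us is a knight" - this is FALSE (a lie) because no one is a knight.
- Alice (knave) says "Either Olivia or Henry is a knight, but not both" - this is FALSE (a lie) because Olivia is a knave and Henry is a knave.
- Olivia (knave) says "Alice tells the truth" - this is FALSE (a lie) because Alice is a knave.
- Uma (knave) says "Dave and I are different types" - this is FALSE (a lie) because Uma is a knave and Dave is a knave.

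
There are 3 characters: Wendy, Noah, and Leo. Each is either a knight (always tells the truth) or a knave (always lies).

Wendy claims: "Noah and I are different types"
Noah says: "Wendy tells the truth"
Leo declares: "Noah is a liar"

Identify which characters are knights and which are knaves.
Wendy is a knave.
Noah is a knave.
Leo is a knight.

Verification:
- Wendy (knave) says "Noah and I are different types" - this is FALSE (a lie) because Wendy is a knave and Noah is a knave.
- Noah (knave) says "Wendy tells the truth" - this is FALSE (a lie) because Wendy is a knave.
- Leo (knight) says "Noah is a liar" - this is TRUE because Noah is a knave.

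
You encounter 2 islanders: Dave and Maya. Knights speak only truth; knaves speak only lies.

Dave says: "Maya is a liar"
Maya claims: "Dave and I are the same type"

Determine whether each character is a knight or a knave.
Dave is a knight.
Maya is a knave.

Verification:
- Dave (knight) says "Maya is a liar" - this is TRUE because Maya is a knave.
- Maya (knave) says "Dave and I are the same type" - this is FALSE (a lie) because Maya is a knave and Dave is a knight.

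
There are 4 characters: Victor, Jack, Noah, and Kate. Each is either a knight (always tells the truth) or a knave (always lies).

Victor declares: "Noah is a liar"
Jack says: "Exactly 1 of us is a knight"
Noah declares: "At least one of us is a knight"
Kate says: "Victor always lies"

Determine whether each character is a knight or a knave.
Victor is a knave.
Jack is a knave.
Noah is a knight.
Kate is a knight.

Verification:
- Victor (knave) says "Noah is a liar" - this is FALSE (a lie) because Noah is a knight.
- Jack (knave) says "Exactly 1 of us is a knight" - this is FALSE (a lie) because there are 2 knights.
- Noah (knight) says "At least one of us is a knight" - this is TRUE because Noah and Kate are knights.
- Kate (knight) says "Victor always lies" - this is TRUE because Victor is a knave.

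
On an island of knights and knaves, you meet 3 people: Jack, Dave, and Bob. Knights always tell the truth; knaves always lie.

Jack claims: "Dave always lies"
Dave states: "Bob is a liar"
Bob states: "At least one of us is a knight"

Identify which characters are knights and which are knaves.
Jack is a knight.
Dave is a knave.
Bob is a knight.

Verification:
- Jack (knight) says "Dave always lies" - this is TRUE because Dave is a knave.
- Dave (knave) says "Bob is a liar" - this is FALSE (a lie) because Bob is a knight.
- Bob (knight) says "At least one of us is a knight" - this is TRUE because Jack and Bob are knights.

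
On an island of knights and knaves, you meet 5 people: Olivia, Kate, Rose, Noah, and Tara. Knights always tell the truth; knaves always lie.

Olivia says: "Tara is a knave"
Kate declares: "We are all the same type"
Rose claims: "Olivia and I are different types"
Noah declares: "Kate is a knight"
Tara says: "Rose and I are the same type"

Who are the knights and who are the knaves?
Olivia is a knave.
Kate is a knave.
Rose is a knight.
Noah is a knave.
Tara is a knight.

Verification:
- Olivia (knave) says "Tara is a knave" - this is FALSE (a lie) because Tara is a knight.
- Kate (knave) says "We are all the same type" - this is FALSE (a lie) because Rose and Tara are knights and Olivia, Kate, and Noah are knaves.
- Rose (knight) says "Olivia and I are different types" - this is TRUE because Rose is a knight and Olivia is a knave.
- Noah (knave) says "Kate is a knight" - this is FALSE (a lie) because Kate is a knave.
- Tara (knight) says "Rose and I are the same type" - this is TRUE because Tara is a knight and Rose is a knight.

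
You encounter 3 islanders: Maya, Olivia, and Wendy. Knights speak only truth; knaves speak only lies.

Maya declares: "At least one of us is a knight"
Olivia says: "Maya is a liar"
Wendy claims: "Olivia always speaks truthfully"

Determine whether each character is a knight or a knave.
Maya is a knight.
Olivia is a knave.
Wendy is a knave.

Verification:
- Maya (knight) says "At least one of us is a knight" - this is TRUE because Maya is a knight.
- Olivia (knave) says "Maya is a liar" - this is FALSE (a lie) because Maya is a knight.
- Wendy (knave) says "Olivia always speaks truthfully" - this is FALSE (a lie) because Olivia is a knave.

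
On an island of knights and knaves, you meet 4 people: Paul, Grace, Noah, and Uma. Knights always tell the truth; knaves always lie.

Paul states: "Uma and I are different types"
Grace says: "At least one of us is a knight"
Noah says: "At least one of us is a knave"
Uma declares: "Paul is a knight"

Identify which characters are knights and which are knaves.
Paul is a knave.
Grace is a knight.
Noah is a knight.
Uma is a knave.

Verification:
- Paul (knave) says "Uma and I are different types" - this is FALSE (a lie) because Paul is a knave and Uma is a knave.
- Grace (knight) says "At least one of us is a knight" - this is TRUE because Grace and Noah are knights.
- Noah (knight) says "At least one of us is a knave" - this is TRUE because Paul and Uma are knaves.
- Uma (knave) says "Paul is a knight" - this is FALSE (a lie) because Paul is a knave.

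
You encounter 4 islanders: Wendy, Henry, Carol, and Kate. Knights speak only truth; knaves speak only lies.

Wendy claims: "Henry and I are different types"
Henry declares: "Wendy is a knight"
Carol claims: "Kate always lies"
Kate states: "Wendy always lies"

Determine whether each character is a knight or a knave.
Wendy is a knave.
Henry is a knave.
Carol is a knave.
Kate is a knight.

Verification:
- Wendy (knave) says "Henry and I are different types" - this is FALSE (a lie) because Wendy is a knave and Henry is a knave.
- Henry (knave) says "Wendy is a knight" - this is FALSE (a lie) because Wendy is a knave.
- Carol (knave) says "Kate always lies" - this is FALSE (a lie) because Kate is a knight.
- Kate (knight) says "Wendy always lies" - this is TRUE because Wendy is a knave.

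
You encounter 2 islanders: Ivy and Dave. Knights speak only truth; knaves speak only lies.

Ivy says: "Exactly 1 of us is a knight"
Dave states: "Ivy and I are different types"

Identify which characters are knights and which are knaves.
Ivy is a knave.
Dave is a knave.

Verification:
- Ivy (knave) says "Exactly 1 of us is a knight" - this is FALSE (a lie) because there are 0 knights.
- Dave (knave) says "Ivy and I are different types" - this is FALSE (a lie) because Dave is a knave and Ivy is a knave.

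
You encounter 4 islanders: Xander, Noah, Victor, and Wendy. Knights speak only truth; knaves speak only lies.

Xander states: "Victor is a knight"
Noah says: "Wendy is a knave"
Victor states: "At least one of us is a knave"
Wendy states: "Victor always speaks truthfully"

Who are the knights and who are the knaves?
Xander is a knight.
Noah is a knave.
Victor is a knight.
Wendy is a knight.

Verification:
- Xander (knight) says "Victor is a knight" - this is TRUE because Victor is a knight.
- Noah (knave) says "Wendy is a knave" - this is FALSE (a lie) because Wendy is a knight.
- Victor (knight) says "At least one of us is a knave" - this is TRUE because Noah is a knave.
- Wendy (knight) says "Victor always speaks truthfully" - this is TRUE because Victor is a knight.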